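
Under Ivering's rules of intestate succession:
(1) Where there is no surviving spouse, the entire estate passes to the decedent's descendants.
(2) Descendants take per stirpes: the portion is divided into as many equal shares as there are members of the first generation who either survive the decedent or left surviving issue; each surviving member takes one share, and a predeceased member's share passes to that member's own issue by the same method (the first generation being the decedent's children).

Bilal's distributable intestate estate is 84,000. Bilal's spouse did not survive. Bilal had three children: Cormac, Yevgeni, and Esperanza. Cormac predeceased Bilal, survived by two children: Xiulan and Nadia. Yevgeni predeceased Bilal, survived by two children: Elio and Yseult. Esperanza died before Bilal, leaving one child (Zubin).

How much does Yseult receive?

The entire 84,000 passes to the descendants.
That amount (84,000) is divided into 3 shares of 28,000: Cormac's 28,000 share passes to Cormac's issue; Yevgeni's 28,000 share passes to Yevgeni's issue; Esperanza's 28,000 share passes to Esperanza's issue.
Cormac's share (28,000) is divided into 2 shares of 14,000: Xiulan and Nadia each take 14,000.
Yevgeni's share (28,000) is divided into 2 shares of 14,000: Elio and Yseult each take 14,000.
Esperanza's share (28,000) passes entirely to Zubin.

Yseult receives 14,000.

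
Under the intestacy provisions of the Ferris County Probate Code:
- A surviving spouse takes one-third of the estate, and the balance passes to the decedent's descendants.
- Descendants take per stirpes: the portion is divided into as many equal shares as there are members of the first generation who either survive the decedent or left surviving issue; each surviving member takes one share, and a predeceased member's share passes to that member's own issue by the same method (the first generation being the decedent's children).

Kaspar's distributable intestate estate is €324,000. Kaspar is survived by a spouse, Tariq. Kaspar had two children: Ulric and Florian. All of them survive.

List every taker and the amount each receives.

Tariq: €108,000; Ulric: €108,000; Florian: €108,000

Tariq takes one-third of €324,000 = €108,000. The remaining €216,000 passes to the descendants.
The descendants' portion (€216,000) is divided into 2 shares of €108,000: Ulric and Florian each take €108,000.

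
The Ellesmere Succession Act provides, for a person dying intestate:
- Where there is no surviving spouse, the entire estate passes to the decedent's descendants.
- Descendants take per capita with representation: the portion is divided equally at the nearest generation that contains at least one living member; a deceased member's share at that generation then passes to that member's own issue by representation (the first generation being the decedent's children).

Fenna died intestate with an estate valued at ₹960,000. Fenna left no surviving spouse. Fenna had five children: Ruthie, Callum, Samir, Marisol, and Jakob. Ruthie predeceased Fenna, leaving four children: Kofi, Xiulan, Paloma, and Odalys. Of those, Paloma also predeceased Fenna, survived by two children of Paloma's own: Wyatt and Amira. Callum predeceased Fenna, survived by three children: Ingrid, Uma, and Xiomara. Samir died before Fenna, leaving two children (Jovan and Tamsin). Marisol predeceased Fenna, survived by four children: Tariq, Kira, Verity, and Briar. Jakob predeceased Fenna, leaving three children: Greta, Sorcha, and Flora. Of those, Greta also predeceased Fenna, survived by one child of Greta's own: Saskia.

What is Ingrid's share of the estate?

Ingrid receives ₹60,000.

The entire ₹960,000 passes to the descendants.
No child survives, so the initial division is made at the grandchildren's generation.
That amount (₹960,000) is divided into 16 shares of ₹60,000: Kofi, Xiulan, Odalys, Ingrid, Uma, Xiomara, Jovan, Tamsin, Tariq, Kira, Verity, Briar, Sorcha, and Flora each take ₹60,000; Paloma's ₹60,000 share passes to Paloma's issue; Greta's ₹60,000 share passes to Greta's issue.
Paloma's share (₹60,000) is divided into 2 shares of ₹30,000: Wyatt and Amira each take ₹30,000.
Greta's share (₹60,000) passes entirely to Saskia.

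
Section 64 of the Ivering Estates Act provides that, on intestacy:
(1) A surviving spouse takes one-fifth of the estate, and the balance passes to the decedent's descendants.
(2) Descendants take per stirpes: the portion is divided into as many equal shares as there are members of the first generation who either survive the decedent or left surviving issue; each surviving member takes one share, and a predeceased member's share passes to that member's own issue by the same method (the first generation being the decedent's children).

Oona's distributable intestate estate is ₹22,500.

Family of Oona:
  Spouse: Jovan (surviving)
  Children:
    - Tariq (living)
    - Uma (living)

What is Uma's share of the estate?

Jovan takes one-fifth of ₹22,500 = ₹4,500. The remaining ₹18,000 passes to the descendants.
The descendants' portion (₹18,000) is divided into 2 shares of ₹9,000: Tariq and Uma each take ₹9,000.

Uma receives ₹9,000.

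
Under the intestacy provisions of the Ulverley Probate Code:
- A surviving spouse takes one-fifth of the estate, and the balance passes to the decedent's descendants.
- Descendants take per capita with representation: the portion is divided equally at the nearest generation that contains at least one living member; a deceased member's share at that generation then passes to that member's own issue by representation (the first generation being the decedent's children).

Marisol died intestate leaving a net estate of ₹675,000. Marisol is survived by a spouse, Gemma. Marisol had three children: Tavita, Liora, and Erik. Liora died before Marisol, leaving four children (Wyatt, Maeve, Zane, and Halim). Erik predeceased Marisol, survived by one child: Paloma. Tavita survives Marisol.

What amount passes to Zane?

Gemma takes one-fifth of ₹675,000 = ₹135,000. The remaining ₹540,000 passes to the descendants.
The descendants' portion (₹540,000) is divided into 3 shares of ₹180,000: Tavita takes ₹180,000; Liora's ₹180,000 share passes to Liora's issue; Erik's ₹180,000 share passes to Erik's issue.
Liora's share (₹180,000) is divided into 4 shares of ₹45,000: Wyatt, Maeve, Zane, and Halim each take ₹45,000.
Erik's share (₹180,000) passes entirely to Paloma.

Zane receives ₹45,000.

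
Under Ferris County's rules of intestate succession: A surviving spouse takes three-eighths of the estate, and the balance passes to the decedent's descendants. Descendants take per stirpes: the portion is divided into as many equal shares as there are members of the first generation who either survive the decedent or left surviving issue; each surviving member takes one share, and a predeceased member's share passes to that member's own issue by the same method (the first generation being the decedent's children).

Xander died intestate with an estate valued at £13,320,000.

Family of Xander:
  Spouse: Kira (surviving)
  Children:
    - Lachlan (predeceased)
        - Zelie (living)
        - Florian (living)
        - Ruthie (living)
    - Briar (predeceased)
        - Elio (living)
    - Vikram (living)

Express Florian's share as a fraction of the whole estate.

Kira takes three-eighths of £13,320,000 = £4,995,000. The remaining £8,325,000 passes to the descendants.
The descendants' portion (£8,325,000) is divided into 3 shares of £2,775,000: Vikram takes £2,775,000; Lachlan's £2,775,000 share passes to Lachlan's issue; Briar's £2,775,000 share passes to Briar's issue.
Lachlan's share (£2,775,000) is divided into 3 shares of £925,000: Zelie, Florian, and Ruthie each take £925,000.
Briar's share (£2,775,000) passes entirely to Elio.

Florian receives 5/72 of the estate.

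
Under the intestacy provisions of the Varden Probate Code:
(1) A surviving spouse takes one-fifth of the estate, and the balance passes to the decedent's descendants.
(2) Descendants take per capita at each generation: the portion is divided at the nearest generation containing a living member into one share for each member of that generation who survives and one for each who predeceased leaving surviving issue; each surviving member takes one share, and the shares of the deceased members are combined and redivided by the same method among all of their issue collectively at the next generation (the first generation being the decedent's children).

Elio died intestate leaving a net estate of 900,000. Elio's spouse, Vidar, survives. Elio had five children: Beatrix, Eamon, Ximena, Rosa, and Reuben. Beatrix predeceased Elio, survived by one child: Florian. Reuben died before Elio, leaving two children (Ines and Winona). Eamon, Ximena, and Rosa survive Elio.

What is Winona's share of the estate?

Vidar takes one-fifth of 900,000 = 180,000. The remaining 720,000 passes to the descendants.
The descendants' portion (720,000) is divided at the children's generation into 5 shares of 144,000. Eamon, Ximena, and Rosa each take 144,000. The 2 shares of the deceased (Beatrix and Reuben) are combined into a pool of 288,000.
That pool (288,000) is divided at the grandchildren's generation equally among Florian, Ines, and Winona: 96,000 each.

Winona receives 96,000.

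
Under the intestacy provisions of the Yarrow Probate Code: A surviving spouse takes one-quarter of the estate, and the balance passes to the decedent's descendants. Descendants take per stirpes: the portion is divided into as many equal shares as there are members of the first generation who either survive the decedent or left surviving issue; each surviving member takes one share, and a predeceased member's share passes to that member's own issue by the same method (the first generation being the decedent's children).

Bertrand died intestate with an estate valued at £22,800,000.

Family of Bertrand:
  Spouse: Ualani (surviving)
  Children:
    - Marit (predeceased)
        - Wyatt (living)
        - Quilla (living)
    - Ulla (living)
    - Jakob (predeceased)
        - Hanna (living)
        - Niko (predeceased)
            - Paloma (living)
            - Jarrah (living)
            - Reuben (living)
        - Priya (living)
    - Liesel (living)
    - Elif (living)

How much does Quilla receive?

Ualani takes one-quarter of £22,800,000 = £5,700,000. The remaining £17,100,000 passes to the descendants.
The descendants' portion (£17,100,000) is divided into 5 shares of £3,420,000: Ulla, Liesel, and Elif each take £3,420,000; Marit's £3,420,000 share passes to Marit's issue; Jakob's £3,420,000 share passes to Jakob's issue.
Marit's share (£3,420,000) is divided into 2 shares of £1,710,000: Wyatt and Quilla each take £1,710,000.
Jakob's share (£3,420,000) is divided into 3 shares of £1,140,000: Hanna and Priya each take £1,140,000; Niko's £1,140,000 share passes to Niko's issue.
Niko's share (£1,140,000) is divided into 3 shares of £380,000: Paloma, Jarrah, and Reuben each take £380,000.

Quilla receives £1,710,000.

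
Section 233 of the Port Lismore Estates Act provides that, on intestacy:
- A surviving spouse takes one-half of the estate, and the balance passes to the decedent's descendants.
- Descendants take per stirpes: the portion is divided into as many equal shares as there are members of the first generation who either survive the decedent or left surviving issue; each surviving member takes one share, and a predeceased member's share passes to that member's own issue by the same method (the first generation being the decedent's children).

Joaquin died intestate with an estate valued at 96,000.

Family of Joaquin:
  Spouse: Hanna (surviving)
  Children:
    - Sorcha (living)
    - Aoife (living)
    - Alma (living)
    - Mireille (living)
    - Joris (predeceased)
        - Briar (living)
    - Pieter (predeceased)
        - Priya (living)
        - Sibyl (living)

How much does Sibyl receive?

Sibyl receives 4,000.

Hanna takes one-half of 96,000 = 48,000. The remaining 48,000 passes to the descendants.
The descendants' portion (48,000) is divided into 6 shares of 8,000: Sorcha, Aoife, Alma, and Mireille each take 8,000; Joris's 8,000 share passes to Joris's issue; Pieter's 8,000 share passes to Pieter's issue.
Joris's share (8,000) passes entirely to Briar.
Pieter's share (8,000) is divided into 2 shares of 4,000: Priya and Sibyl each take 4,000.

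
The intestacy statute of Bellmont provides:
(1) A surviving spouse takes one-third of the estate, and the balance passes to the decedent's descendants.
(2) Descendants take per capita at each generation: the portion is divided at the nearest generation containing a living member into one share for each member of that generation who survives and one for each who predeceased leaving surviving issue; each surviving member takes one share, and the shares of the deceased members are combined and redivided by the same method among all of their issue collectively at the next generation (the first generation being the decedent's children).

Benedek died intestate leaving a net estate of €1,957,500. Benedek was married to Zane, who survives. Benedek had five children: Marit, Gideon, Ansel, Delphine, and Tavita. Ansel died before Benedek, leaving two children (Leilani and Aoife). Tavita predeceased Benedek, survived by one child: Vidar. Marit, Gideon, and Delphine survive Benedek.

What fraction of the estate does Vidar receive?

Zane takes one-third of €1,957,500 = €652,500. The remaining €1,305,000 passes to the descendants.
The descendants' portion (€1,305,000) is divided at the children's generation into 5 shares of €261,000. Marit, Gideon, and Delphine each take €261,000. The 2 shares of the deceased (Ansel and Tavita) are combined into a pool of €522,000.
That pool (€522,000) is divided at the grandchildren's generation equally among Leilani, Aoife, and Vidar: €174,000 each.

Vidar receives 4/45 of the estate.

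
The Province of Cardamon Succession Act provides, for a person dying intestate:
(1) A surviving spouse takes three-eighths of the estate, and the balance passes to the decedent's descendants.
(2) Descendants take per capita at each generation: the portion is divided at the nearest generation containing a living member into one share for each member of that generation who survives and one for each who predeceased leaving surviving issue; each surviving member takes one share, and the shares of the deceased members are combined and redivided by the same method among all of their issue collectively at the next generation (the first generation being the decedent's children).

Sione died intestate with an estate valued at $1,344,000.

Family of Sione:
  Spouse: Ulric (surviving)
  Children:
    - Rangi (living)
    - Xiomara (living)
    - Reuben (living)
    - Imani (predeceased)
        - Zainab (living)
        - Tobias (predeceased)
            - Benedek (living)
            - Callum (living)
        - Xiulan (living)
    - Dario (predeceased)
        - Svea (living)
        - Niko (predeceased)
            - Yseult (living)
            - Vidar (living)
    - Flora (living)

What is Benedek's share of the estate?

Ulric takes three-eighths of $1,344,000 = $504,000. The remaining $840,000 passes to the descendants.
The descendants' portion ($840,000) is divided at the children's generation into 6 shares of $140,000. Rangi, Xiomara, Reuben, and Flora each take $140,000. The 2 shares of the deceased (Imani and Dario) are combined into a pool of $280,000.
That pool ($280,000) is divided at the grandchildren's generation into 5 shares of $56,000. Zainab, Xiulan, and Svea each take $56,000. The 2 shares of the deceased (Tobias and Niko) are combined into a pool of $112,000.
That pool ($112,000) is divided at the great-grandchildren's generation equally among Benedek, Callum, Yseult, and Vidar: $28,000 each.

Benedek receives $28,000.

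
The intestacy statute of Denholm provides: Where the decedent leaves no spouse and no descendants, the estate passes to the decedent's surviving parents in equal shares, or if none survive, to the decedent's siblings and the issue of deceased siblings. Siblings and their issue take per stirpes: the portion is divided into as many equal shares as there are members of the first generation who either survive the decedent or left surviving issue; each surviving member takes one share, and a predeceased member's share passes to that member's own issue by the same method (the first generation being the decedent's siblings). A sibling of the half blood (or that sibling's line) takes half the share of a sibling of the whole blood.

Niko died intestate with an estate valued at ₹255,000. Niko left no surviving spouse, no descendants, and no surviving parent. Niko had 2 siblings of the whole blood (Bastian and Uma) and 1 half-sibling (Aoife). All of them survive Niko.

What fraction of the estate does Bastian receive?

Bastian receives 2/5 of the estate.

The entire ₹255,000 passes to the siblings and their issue.
Counting each half-blood sibling's line as half a unit, there are 5/2 units in ₹255,000, so one unit is ₹102,000. Whole-blood lines (Bastian and Uma) take ₹102,000 each; half-blood lines (Aoife) take ₹51,000 each.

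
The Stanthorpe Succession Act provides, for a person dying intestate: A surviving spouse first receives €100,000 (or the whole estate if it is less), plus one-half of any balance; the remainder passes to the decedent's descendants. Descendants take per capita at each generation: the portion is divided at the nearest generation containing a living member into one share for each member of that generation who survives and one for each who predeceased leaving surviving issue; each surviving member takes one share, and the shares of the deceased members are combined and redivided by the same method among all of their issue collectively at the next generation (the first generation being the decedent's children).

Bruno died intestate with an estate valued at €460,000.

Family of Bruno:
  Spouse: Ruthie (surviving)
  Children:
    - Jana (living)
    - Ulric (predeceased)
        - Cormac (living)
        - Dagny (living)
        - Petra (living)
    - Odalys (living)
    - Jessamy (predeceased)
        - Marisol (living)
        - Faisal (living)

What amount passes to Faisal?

Ruthie first takes €100,000, leaving a balance of €360,000. Ruthie then takes one-half of the balance (€180,000), for a total of €280,000. The remaining €180,000 passes to the descendants.
The descendants' portion (€180,000) is divided at the children's generation into 4 shares of €45,000. Jana and Odalys each take €45,000. The 2 shares of the deceased (Ulric and Jessamy) are combined into a pool of €90,000.
That pool (€90,000) is divided at the grandchildren's generation equally among Cormac, Dagny, Petra, Marisol, and Faisal: €18,000 each.

Faisal receives €18,000.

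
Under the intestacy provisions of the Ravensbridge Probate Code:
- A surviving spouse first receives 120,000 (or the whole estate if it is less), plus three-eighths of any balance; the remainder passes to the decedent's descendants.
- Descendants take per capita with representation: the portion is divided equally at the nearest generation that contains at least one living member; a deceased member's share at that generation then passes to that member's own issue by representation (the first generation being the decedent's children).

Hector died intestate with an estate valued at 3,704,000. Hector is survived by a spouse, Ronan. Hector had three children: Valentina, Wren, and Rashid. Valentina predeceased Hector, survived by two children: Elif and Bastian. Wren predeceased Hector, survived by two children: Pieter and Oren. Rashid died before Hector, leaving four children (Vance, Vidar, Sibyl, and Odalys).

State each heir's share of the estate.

Ronan first takes 120,000, leaving a balance of 3,584,000. Ronan then takes three-eighths of the balance (1,344,000), for a total of 1,464,000. The remaining 2,240,000 passes to the descendants.
No child survives, so the initial division is made at the grandchildren's generation.
The descendants' portion (2,240,000) is divided into 8 shares of 280,000: Elif, Bastian, Pieter, Oren, Vance, Vidar, Sibyl, and Odalys each take 280,000.

Ronan: 1,464,000; Elif: 280,000; Bastian: 280,000; Pieter: 280,000; Oren: 280,000; Vance: 280,000; Vidar: 280,000; Sibyl: 280,000; Odalys: 280,000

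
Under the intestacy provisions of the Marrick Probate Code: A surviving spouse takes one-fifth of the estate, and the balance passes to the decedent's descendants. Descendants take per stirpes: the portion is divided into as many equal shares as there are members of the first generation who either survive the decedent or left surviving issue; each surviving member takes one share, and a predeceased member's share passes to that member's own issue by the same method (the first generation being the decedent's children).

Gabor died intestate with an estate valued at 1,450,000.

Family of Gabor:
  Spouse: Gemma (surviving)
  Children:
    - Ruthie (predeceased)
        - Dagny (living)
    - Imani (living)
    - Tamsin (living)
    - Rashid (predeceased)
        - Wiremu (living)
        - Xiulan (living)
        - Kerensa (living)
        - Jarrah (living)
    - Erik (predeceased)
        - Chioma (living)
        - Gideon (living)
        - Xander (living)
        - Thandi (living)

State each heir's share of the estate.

Gemma takes one-fifth of 1,450,000 = 290,000. The remaining 1,160,000 passes to the descendants.
The descendants' portion (1,160,000) is divided into 5 shares of 232,000: Imani and Tamsin each take 232,000; Ruthie's 232,000 share passes to Ruthie's issue; Rashid's 232,000 share passes to Rashid's issue; Erik's 232,000 share passes to Erik's issue.
Ruthie's share (232,000) passes entirely to Dagny.
Rashid's share (232,000) is divided into 4 shares of 58,000: Wiremu, Xiulan, Kerensa, and Jarrah each take 58,000.
Erik's share (232,000) is divided into 4 shares of 58,000: Chioma, Gideon, Xander, and Thandi each take 58,000.

Gemma: 290,000; Dagny: 232,000; Imani: 232,000; Tamsin: 232,000; Wiremu: 58,000; Xiulan: 58,000; Kerensa: 58,000; Jarrah: 58,000; Chioma: 58,000; Gideon: 58,000; Xander: 58,000; Thandi: 58,000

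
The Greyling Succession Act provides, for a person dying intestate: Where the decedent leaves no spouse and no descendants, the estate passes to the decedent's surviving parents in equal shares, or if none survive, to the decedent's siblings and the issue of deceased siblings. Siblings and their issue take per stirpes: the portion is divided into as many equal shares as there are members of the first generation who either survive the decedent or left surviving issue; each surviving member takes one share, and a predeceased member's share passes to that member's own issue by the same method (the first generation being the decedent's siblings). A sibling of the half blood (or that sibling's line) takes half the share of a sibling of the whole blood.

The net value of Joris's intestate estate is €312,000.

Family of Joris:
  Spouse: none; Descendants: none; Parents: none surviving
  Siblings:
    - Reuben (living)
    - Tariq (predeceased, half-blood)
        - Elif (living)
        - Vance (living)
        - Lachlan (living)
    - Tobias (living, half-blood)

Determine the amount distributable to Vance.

Vance receives €26,000.

The entire €312,000 passes to the siblings and their issue.
Counting each half-blood sibling's line as half a unit, there are 2 units in €312,000, so one unit is €156,000. Whole-blood lines (Reuben) take €156,000 each; half-blood lines (Tariq and Tobias) take €78,000 each.
Tariq's share (€78,000) is divided into 3 shares of €26,000: Elif, Vance, and Lachlan each take €26,000.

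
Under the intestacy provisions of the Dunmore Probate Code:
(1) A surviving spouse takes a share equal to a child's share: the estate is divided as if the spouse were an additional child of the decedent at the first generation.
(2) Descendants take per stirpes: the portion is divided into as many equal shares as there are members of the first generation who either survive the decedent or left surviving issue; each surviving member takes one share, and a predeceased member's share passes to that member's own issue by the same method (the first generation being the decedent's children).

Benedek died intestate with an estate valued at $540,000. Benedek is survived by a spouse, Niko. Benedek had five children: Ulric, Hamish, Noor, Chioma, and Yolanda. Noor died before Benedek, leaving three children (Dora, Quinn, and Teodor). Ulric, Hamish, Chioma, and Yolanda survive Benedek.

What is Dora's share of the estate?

The spouse counts as an additional share at the children's level, so there are 6 primary shares of $90,000. Niko takes one such share ($90,000).
The children's combined portion ($450,000) is divided into 5 shares of $90,000: Ulric, Hamish, Chioma, and Yolanda each take $90,000; Noor's $90,000 share passes to Noor's issue.
Noor's share ($90,000) is divided into 3 shares of $30,000: Dora, Quinn, and Teodor each take $30,000.

Dora receives $30,000.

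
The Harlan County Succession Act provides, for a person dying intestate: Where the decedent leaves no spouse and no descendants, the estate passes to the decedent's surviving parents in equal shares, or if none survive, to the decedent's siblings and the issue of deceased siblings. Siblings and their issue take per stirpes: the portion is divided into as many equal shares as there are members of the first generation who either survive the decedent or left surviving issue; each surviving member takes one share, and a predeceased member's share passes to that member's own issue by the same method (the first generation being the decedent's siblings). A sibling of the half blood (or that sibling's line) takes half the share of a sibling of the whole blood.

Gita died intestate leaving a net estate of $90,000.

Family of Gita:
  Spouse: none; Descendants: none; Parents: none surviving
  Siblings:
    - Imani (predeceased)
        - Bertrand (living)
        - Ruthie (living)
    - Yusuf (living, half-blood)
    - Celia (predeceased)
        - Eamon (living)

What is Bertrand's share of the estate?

The entire $90,000 passes to the siblings and their issue.
Counting each half-blood sibling's line as half a unit, there are 5/2 units in $90,000, so one unit is $36,000. Whole-blood lines (Imani and Celia) take $36,000 each; half-blood lines (Yusuf) take $18,000 each.
Imani's share ($36,000) is divided into 2 shares of $18,000: Bertrand and Ruthie each take $18,000.
Celia's share ($36,000) passes entirely to Eamon.

Bertrand receives $18,000.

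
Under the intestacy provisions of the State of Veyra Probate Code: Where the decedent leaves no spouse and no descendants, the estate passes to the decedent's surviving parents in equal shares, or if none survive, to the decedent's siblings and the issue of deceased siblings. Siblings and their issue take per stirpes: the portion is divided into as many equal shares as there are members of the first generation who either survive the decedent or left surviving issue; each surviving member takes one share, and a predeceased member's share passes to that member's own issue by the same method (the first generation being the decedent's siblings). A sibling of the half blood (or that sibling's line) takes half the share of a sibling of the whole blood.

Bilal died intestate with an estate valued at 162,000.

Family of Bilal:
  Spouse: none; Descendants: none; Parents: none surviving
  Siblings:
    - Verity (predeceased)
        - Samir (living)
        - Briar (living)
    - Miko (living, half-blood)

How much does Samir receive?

The entire 162,000 passes to the siblings and their issue.
Counting each half-blood sibling's line as half a unit, there are 3/2 units in 162,000, so one unit is 108,000. Whole-blood lines (Verity) take 108,000 each; half-blood lines (Miko) take 54,000 each.
Verity's share (108,000) is divided into 2 shares of 54,000: Samir and Briar each take 54,000.

Samir receives 54,000.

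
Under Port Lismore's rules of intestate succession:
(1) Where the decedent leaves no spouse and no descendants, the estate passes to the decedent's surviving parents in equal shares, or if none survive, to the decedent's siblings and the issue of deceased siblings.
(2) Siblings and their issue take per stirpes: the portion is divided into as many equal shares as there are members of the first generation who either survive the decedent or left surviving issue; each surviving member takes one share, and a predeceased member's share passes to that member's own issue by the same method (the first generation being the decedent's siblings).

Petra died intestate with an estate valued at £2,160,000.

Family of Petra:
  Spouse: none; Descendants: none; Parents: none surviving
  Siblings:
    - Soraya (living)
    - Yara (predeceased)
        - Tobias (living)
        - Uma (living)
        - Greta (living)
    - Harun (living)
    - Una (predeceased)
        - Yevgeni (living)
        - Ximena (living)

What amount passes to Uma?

The entire £2,160,000 passes to the siblings and their issue.
That amount (£2,160,000) is divided into 4 shares of £540,000: Soraya and Harun each take £540,000; Yara's £540,000 share passes to Yara's issue; Una's £540,000 share passes to Una's issue.
Yara's share (£540,000) is divided into 3 shares of £180,000: Tobias, Uma, and Greta each take £180,000.
Una's share (£540,000) is divided into 2 shares of £270,000: Yevgeni and Ximena each take £270,000.

Uma receives £180,000.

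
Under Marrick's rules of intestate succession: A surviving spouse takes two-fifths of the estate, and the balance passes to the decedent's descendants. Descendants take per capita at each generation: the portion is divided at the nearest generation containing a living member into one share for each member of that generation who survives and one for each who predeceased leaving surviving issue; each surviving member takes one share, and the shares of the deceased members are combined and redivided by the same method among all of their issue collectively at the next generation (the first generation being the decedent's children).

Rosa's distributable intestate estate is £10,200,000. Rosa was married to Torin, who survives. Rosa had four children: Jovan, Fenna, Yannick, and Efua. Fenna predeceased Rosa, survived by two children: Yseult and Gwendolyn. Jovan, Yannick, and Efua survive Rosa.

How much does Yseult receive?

Yseult receives £765,000.

Torin takes two-fifths of £10,200,000 = £4,080,000. The remaining £6,120,000 passes to the descendants.
The descendants' portion (£6,120,000) is divided at the children's generation into 4 shares of £1,530,000. Jovan, Yannick, and Efua each take £1,530,000. The remaining share for the deceased Fenna (£1,530,000) is carried to the next generation.
That pool (£1,530,000) is divided at the grandchildren's generation equally among Yseult and Gwendolyn: £765,000 each.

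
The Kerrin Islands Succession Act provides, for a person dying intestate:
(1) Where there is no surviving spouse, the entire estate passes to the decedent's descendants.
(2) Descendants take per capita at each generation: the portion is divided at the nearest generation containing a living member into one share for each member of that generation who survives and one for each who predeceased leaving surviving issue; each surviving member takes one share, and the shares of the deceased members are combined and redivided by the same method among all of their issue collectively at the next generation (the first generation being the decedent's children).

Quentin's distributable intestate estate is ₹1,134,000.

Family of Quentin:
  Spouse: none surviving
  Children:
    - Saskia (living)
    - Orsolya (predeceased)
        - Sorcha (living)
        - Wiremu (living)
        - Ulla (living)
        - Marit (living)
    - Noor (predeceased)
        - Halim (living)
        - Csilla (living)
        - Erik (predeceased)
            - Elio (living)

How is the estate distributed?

Saskia: ₹378,000; Sorcha: ₹108,000; Wiremu: ₹108,000; Ulla: ₹108,000; Marit: ₹108,000; Halim: ₹108,000; Csilla: ₹108,000; Elio: ₹108,000

The entire ₹1,134,000 passes to the descendants.
That amount (₹1,134,000) is divided at the children's generation into 3 shares of ₹378,000. Saskia takes ₹378,000. The 2 shares of the deceased (Orsolya and Noor) are combined into a pool of ₹756,000.
That pool (₹756,000) is divided at the grandchildren's generation into 7 shares of ₹108,000. Sorcha, Wiremu, Ulla, Marit, Halim, and Csilla each take ₹108,000. The remaining share for the deceased Erik (₹108,000) is carried to the next generation.
That pool (₹108,000) passes entirely to Elio, the sole taker at the great-grandchildren's generation.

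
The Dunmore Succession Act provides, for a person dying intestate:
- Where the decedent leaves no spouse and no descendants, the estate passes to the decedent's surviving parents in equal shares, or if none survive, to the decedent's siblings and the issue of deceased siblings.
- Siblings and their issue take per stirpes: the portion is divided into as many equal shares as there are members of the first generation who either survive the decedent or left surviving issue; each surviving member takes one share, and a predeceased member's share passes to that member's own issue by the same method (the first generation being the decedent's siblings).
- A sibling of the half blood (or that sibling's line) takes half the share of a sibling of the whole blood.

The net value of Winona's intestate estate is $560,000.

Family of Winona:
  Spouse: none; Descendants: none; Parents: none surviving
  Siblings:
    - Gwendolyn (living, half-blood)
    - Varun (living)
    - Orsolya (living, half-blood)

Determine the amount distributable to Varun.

The entire $560,000 passes to the siblings and their issue.
Counting each half-blood sibling's line as half a unit, there are 2 units in $560,000, so one unit is $280,000. Whole-blood lines (Varun) take $280,000 each; half-blood lines (Gwendolyn and Orsolya) take $140,000 each.

Varun receives $280,000.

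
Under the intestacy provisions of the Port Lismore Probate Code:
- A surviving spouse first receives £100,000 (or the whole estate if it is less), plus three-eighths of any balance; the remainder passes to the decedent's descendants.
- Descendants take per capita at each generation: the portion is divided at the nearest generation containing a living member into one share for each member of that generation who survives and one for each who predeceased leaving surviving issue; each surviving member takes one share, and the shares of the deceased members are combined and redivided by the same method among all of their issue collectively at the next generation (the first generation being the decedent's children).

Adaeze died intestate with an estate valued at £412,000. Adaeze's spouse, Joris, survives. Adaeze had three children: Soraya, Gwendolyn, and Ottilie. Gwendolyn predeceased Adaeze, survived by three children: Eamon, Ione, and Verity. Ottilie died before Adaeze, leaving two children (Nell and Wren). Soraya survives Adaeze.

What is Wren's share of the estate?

Joris first takes £100,000, leaving a balance of £312,000. Joris then takes three-eighths of the balance (£117,000), for a total of £217,000. The remaining £195,000 passes to the descendants.
The descendants' portion (£195,000) is divided at the children's generation into 3 shares of £65,000. Soraya takes £65,000. The 2 shares of the deceased (Gwendolyn and Ottilie) are combined into a pool of £130,000.
That pool (£130,000) is divided at the grandchildren's generation equally among Eamon, Ione, Verity, Nell, and Wren: £26,000 each.

Wren receives £26,000.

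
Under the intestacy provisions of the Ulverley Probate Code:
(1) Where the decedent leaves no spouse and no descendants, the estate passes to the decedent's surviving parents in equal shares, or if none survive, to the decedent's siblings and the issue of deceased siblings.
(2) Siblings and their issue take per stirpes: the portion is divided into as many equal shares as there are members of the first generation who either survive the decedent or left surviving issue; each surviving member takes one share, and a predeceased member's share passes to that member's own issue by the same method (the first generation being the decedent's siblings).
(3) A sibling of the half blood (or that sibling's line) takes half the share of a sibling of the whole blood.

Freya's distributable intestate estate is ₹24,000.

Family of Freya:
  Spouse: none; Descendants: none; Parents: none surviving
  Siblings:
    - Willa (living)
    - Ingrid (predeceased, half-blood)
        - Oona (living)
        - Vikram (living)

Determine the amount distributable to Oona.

The entire ₹24,000 passes to the siblings and their issue.
Counting each half-blood sibling's line as half a unit, there are 3/2 units in ₹24,000, so one unit is ₹16,000. Whole-blood lines (Willa) take ₹16,000 each; half-blood lines (Ingrid) take ₹8,000 each.
Ingrid's share (₹8,000) is divided into 2 shares of ₹4,000: Oona and Vikram each take ₹4,000.

Oona receives ₹4,000.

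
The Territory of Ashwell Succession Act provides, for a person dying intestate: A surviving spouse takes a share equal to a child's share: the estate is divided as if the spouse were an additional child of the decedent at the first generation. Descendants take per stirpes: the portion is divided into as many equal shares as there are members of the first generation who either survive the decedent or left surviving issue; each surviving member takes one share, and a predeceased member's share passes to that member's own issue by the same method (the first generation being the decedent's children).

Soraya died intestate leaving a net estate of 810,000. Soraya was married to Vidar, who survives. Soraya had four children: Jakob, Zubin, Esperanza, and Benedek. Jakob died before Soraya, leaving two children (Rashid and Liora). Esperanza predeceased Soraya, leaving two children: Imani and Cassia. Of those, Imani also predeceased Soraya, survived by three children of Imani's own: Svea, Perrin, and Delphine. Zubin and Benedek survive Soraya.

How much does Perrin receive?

The spouse counts as an additional share at the children's level, so there are 5 primary shares of 162,000. Vidar takes one such share (162,000).
The children's combined portion (648,000) is divided into 4 shares of 162,000: Zubin and Benedek each take 162,000; Jakob's 162,000 share passes to Jakob's issue; Esperanza's 162,000 share passes to Esperanza's issue.
Jakob's share (162,000) is divided into 2 shares of 81,000: Rashid and Liora each take 81,000.
Esperanza's share (162,000) is divided into 2 shares of 81,000: Cassia takes 81,000; Imani's 81,000 share passes to Imani's issue.
Imani's share (81,000) is divided into 3 shares of 27,000: Svea, Perrin, and Delphine each take 27,000.

Perrin receives 27,000.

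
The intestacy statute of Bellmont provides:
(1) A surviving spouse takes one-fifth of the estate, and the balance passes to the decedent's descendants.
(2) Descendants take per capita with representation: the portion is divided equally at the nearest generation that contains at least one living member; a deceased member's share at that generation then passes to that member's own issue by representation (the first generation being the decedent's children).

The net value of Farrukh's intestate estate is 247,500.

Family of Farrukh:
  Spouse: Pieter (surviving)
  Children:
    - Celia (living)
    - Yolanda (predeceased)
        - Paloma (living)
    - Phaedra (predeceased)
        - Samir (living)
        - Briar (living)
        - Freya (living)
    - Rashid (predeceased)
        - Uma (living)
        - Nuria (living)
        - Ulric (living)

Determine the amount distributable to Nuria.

Pieter takes one-fifth of 247,500 = 49,500. The remaining 198,000 passes to the descendants.
The descendants' portion (198,000) is divided into 4 shares of 49,500: Celia takes 49,500; Yolanda's 49,500 share passes to Yolanda's issue; Phaedra's 49,500 share passes to Phaedra's issue; Rashid's 49,500 share passes to Rashid's issue.
Yolanda's share (49,500) passes entirely to Paloma.
Phaedra's share (49,500) is divided into 3 shares of 16,500: Samir, Briar, and Freya each take 16,500.
Rashid's share (49,500) is divided into 3 shares of 16,500: Uma, Nuria, and Ulric each take 16,500.

Nuria receives 16,500.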